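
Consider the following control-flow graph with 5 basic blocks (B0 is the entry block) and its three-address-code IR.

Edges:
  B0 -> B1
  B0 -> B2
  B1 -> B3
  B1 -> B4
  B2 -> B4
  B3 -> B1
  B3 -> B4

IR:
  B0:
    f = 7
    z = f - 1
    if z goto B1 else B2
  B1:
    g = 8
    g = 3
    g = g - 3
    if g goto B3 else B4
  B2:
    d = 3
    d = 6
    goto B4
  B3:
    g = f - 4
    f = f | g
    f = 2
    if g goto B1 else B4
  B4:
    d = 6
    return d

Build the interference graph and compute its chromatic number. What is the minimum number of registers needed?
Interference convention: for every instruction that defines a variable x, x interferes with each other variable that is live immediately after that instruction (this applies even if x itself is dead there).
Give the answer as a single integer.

Block summaries:
  B0: def={f,z} ue=∅
  B1: def={g} ue=∅
  B2: def={d} ue=∅
  B3: def={f,g} ue={f}
  B4: def={d} ue=∅

Backward fixpoint:
  live B0: ∅→{f}
  live B1: {f}→{f}
  live B2: ∅→∅
  live B3: {f}→{f}
  live B4: ∅→∅

Interference:
  d: ∅
  f: {g,z}
  g: {f}
  z: {f}

Colouring:
  lower bound: {f,g} mutually conflict ⇒ χ ≥ 2
  2-colouring: c0={d,f}  c1={g,z}
  χ = 2

Answer: 2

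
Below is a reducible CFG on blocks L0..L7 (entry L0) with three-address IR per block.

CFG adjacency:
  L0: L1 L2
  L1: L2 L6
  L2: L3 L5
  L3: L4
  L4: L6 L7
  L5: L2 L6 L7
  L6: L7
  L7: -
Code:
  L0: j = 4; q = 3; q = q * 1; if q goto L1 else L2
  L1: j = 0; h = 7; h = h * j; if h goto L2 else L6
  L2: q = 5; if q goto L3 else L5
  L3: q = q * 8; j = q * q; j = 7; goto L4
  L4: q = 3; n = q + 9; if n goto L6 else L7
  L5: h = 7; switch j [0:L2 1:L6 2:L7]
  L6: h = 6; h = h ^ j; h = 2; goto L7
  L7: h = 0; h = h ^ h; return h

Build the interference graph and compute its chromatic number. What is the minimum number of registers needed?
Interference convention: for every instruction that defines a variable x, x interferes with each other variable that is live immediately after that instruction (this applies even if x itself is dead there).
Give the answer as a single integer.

Answer: 2

Working:
Block summaries:
  L0: {j,q} / ∅
  L1: {h,j} / ∅
  L2: {q} / ∅
  L3: {j,q} / {q}
  L4: {n,q} / ∅
  L5: {h} / {j}
  L6: {h} / {j}
  L7: {h} / ∅

Liveness:
  L0: in=∅ out={j}
  L1: in=∅ out={j}
  L2: in={j} out={j,q}
  L3: in={q} out={j}
  L4: in={j} out={j}
  L5: in={j} out={j}
  L6: in={j} out=∅
  L7: in=∅ out=∅

Interference:
  h — {j}
  j — {h,n,q}
  n — {j}
  q — {j}

Registers:
  lower bound: {h,j} mutually conflict ⇒ χ ≥ 2
  assign h→c1 j→c0 n→c1 q→c1 — no edge inside a register ⇒ χ ≤ 2
  χ = 2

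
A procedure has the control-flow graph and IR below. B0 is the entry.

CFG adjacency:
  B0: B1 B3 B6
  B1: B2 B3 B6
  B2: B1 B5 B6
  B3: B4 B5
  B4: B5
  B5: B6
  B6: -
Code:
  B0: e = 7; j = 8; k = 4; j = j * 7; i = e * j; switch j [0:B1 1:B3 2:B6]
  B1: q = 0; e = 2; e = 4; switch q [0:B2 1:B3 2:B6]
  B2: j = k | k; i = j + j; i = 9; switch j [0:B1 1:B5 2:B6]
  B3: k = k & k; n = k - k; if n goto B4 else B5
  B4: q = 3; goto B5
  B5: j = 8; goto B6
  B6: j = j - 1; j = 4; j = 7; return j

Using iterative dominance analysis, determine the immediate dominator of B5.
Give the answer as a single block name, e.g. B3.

Answer: B0

Derivation:
idom tree: B1←B0 B2←B1 B3←B0 B4←B3 B5←B0 B6←B0
Join-block Dom:
  B1: preds {B0,B2}: {B0} ∩ {B0,B1,B2} = {B0}; idom=B0
  B3: preds {B0,B1}: {B0} ∩ {B0,B1} = {B0}; idom=B0
  B5: preds {B2,B3,B4}: {B0,B1,B2} ∩ {B0,B3} ∩ {B0,B3,B4} = {B0}; idom=B0
  B6: preds {B0,B1,B2,B5}: {B0} ∩ {B0,B1} ∩ {B0,B1,B2} ∩ {B0,B5} = {B0}; idom=B0

idom(B5) = B0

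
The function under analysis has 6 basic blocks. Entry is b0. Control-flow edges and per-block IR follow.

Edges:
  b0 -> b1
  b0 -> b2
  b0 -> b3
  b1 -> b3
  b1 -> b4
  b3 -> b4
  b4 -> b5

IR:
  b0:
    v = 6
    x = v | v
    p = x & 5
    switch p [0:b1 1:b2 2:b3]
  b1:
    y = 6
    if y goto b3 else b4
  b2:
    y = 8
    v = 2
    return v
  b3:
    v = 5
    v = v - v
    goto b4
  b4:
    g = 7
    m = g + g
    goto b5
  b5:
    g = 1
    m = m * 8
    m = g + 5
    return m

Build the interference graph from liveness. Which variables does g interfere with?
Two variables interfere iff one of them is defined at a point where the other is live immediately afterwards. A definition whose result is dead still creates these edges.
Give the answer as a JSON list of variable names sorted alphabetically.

Answer: ["m"]

Working:
Block summaries:
  b0 def {p,v,x} use ∅
  b1 def {y} use ∅
  b2 def {v,y} use ∅
  b3 def {v} use ∅
  b4 def {g,m} use ∅
  b5 def {g,m} use {m}

Live sets:
  b0: in=∅ out=∅
  b1: in=∅ out=∅
  b2: in=∅ out=∅
  b3: in=∅ out=∅
  b4: in=∅ out={m}
  b5: in={m} out=∅

Conflict graph:
  g↔{m}
  m↔{g}
  p↔∅
  v↔∅
  x↔∅
  y↔∅

N(g) = ["m"]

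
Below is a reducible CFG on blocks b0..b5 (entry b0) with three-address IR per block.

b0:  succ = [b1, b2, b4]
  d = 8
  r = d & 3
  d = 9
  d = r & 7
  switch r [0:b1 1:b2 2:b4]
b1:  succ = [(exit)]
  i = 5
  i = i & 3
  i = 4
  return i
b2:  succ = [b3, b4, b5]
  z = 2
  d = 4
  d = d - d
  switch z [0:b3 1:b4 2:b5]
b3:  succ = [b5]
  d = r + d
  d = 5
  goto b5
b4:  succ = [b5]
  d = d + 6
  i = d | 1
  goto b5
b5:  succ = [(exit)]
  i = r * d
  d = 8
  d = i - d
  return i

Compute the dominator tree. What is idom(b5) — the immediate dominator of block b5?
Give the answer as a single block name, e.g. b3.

idom tree: b1←b0 b2←b0 b3←b2 b4←b0 b5←b0
Dom∩ at merges:
  b4: preds {b0,b2}: {b0} ∩ {b0,b2} = {b0}; idom=b0
  b5: preds {b2,b3,b4}: {b0,b2} ∩ {b0,b2,b3} ∩ {b0,b4} = {b0}; idom=b0

idom(b5) = b0

Answer: b0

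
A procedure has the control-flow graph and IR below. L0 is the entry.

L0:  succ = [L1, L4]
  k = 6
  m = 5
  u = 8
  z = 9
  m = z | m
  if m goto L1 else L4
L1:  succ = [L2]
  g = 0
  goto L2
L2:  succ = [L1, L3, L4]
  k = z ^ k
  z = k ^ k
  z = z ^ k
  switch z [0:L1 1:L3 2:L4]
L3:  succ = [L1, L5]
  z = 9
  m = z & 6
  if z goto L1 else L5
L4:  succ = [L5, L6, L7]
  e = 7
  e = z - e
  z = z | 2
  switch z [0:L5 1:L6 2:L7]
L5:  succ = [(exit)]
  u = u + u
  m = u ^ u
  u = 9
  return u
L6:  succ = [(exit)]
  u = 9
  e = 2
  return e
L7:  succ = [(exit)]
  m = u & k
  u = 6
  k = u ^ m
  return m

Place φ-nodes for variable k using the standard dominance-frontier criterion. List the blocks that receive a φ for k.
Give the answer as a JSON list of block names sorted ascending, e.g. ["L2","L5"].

Answer: ["L1", "L4", "L5"]

Derivation:
idom tree: L1←L0 L2←L1 L3←L2 L4←L0 L5←L0 L6←L4 L7←L4
Dom at joins:
  L1: preds {L0,L2,L3}: {L0} ∩ {L0,L1,L2} ∩ {L0,L1,L2,L3} = {L0}; idom=L0
  L4: preds {L0,L2}: {L0} ∩ {L0,L1,L2} = {L0}; idom=L0
  L5: preds {L3,L4}: {L0,L1,L2,L3} ∩ {L0,L4} = {L0}; idom=L0

DF derivation:
  L1←L0: walk · to L0
  L1←L2: walk L2→L1 to L0
  L1←L3: walk L3→L2→L1 to L0
  L4←L0: walk · to L0
  L4←L2: walk L2→L1 to L0
  L5←L3: walk L3→L2→L1 to L0
  L5←L4: walk L4 to L0
  L0: DF=∅
  L1: DF={L1,L4,L5}
  L2: DF={L1,L4,L5}
  L3: DF={L1,L5}
  L4: DF={L5}
  L5: DF=∅
  L6: DF=∅
  L7: DF=∅

φ for k: defs {L0,L2,L7}
  DF⁺ = {L1,L4,L5}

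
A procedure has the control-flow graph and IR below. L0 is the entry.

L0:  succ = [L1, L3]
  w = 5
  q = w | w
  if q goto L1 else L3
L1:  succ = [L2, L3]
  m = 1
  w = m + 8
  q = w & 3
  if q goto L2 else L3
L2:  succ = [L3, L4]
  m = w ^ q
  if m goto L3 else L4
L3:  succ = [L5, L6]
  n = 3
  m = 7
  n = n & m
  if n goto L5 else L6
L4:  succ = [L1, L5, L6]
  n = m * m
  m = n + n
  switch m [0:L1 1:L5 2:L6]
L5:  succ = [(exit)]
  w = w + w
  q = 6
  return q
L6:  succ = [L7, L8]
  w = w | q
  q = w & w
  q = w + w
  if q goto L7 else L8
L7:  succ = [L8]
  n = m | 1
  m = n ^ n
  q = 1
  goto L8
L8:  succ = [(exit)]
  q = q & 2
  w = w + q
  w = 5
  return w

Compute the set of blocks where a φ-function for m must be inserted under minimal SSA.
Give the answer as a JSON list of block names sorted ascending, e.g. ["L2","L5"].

idom tree: L1←L0 L2←L1 L3←L0 L4←L2 L5←L0 L6←L0 L7←L6 L8←L6
Dom∩ at merges:
  L1: preds {L0,L4}: {L0} ∩ {L0,L1,L2,L4} = {L0}; idom=L0
  L3: preds {L0,L1,L2}: {L0} ∩ {L0,L1} ∩ {L0,L1,L2} = {L0}; idom=L0
  L5: preds {L3,L4}: {L0,L3} ∩ {L0,L1,L2,L4} = {L0}; idom=L0
  L6: preds {L3,L4}: {L0,L3} ∩ {L0,L1,L2,L4} = {L0}; idom=L0
  L8: preds {L6,L7}: {L0,L6} ∩ {L0,L6,L7} = {L0,L6}; idom=L6

Frontier:
  join L1 pred L0: · stop@L0
  join L1 pred L4: L4→L2→L1 stop@L0
  join L3 pred L0: · stop@L0
  join L3 pred L1: L1 stop@L0
  join L3 pred L2: L2→L1 stop@L0
  join L5 pred L3: L3 stop@L0
  join L5 pred L4: L4→L2→L1 stop@L0
  join L6 pred L3: L3 stop@L0
  join L6 pred L4: L4→L2→L1 stop@L0
  join L8 pred L6: · stop@L6
  join L8 pred L7: L7 stop@L6
  DF(L0)=∅
  DF(L1)={L1,L3,L5,L6}
  DF(L2)={L1,L3,L5,L6}
  DF(L3)={L5,L6}
  DF(L4)={L1,L5,L6}
  DF(L5)=∅
  DF(L6)=∅
  DF(L7)={L8}
  DF(L8)=∅

φ for m: defs {L1,L2,L3,L4,L7}
  DF⁺ = {L1,L3,L5,L6,L8}

Answer: ["L1", "L3", "L5", "L6", "L8"]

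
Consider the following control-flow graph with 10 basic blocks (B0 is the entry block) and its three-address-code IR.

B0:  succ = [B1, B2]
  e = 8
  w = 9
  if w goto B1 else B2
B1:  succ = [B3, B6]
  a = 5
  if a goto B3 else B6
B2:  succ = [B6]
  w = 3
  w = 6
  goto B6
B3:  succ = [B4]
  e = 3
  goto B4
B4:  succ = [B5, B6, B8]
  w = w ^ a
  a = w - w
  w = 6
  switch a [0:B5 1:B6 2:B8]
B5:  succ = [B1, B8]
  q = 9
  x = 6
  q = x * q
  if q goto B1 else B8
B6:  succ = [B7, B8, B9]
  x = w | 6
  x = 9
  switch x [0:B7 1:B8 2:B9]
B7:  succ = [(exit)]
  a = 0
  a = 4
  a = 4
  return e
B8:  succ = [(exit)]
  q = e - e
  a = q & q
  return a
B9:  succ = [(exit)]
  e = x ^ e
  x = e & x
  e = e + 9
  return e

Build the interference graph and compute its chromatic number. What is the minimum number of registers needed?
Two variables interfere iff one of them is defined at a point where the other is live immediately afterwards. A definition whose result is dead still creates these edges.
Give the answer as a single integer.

Per-block:
  B0 def {e,w} use ∅
  B1 def {a} use ∅
  B2 def {w} use ∅
  B3 def {e} use ∅
  B4 def {a,w} use {a,w}
  B5 def {q,x} use ∅
  B6 def {x} use {w}
  B7 def {a} use {e}
  B8 def {a,q} use {e}
  B9 def {e,x} use {e,x}

Backward fixpoint:
  B0: in=∅ out={e,w}
  B1: in={e,w} out={a,e,w}
  B2: in={e} out={e,w}
  B3: in={a,w} out={a,e,w}
  B4: in={a,e,w} out={e,w}
  B5: in={e,w} out={e,w}
  B6: in={e,w} out={e,x}
  B7: in={e} out=∅
  B8: in={e} out=∅
  B9: in={e,x} out=∅

Interfere edges:
  a↔{e,w}
  e↔{a,q,w,x}
  q↔{e,w,x}
  w↔{a,e,q,x}
  x↔{e,q,w}

Colouring:
  clique {e,q,w,x} ⇒ need ≥ 4
  4-colouring: R0={e}  R1={w}  R2={a,q}  R3={x}
  χ = 4

Answer: 4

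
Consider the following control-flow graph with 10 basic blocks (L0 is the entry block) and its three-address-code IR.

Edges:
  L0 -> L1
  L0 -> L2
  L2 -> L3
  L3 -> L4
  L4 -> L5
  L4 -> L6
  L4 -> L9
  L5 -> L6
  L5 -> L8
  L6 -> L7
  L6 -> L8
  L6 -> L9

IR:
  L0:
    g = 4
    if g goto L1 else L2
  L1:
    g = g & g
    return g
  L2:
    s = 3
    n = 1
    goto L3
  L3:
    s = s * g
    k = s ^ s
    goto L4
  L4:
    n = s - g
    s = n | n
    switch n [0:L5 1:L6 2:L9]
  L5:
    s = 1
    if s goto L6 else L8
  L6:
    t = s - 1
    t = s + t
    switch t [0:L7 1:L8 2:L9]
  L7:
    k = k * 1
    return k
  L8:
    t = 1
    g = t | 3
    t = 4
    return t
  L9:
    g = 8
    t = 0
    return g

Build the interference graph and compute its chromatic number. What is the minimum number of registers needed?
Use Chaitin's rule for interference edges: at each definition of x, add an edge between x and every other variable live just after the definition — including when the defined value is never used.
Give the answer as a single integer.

Answer: 4

Analysis:
Per-block:
  L0: def={g} ue=∅
  L1: def={g} ue={g}
  L2: def={n,s} ue=∅
  L3: def={k,s} ue={g,s}
  L4: def={n,s} ue={g,s}
  L5: def={s} ue=∅
  L6: def={t} ue={s}
  L7: def={k} ue={k}
  L8: def={g,t} ue=∅
  L9: def={g,t} ue=∅

Liveness:
  L0 li=∅ lo={g}
  L1 li={g} lo=∅
  L2 li={g} lo={g,s}
  L3 li={g,s} lo={g,k,s}
  L4 li={g,k,s} lo={k,s}
  L5 li={k} lo={k,s}
  L6 li={k,s} lo={k}
  L7 li={k} lo=∅
  L8 li=∅ lo=∅
  L9 li=∅ lo=∅

Interfere edges:
  g — {k,n,s,t}
  k — {g,n,s,t}
  n — {g,k,s}
  s — {g,k,n,t}
  t — {g,k,s}

Chromatic number:
  clique {g,k,n,s} ⇒ need ≥ 4
  assign g→c0 k→c1 n→c3 s→c2 t→c3 — no edge inside a register ⇒ χ ≤ 4
  χ = 4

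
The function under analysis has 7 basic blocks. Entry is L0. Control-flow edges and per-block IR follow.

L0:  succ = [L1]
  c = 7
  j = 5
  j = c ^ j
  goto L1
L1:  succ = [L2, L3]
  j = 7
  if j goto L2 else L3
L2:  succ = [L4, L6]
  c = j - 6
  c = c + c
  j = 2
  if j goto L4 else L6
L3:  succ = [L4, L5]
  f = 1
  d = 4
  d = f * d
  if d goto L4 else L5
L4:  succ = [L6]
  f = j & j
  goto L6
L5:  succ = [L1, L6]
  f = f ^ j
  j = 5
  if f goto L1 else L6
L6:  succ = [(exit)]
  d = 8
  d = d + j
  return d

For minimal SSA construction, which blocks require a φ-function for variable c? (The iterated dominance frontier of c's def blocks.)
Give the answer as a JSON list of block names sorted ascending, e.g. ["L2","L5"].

Answer: ["L4", "L6"]

Working:
idom tree: L1←L0 L2←L1 L3←L1 L4←L1 L5←L3 L6←L1
Join-block Dom:
  L1: preds {L0,L5}: {L0} ∩ {L0,L1,L3,L5} = {L0}; idom=L0
  L4: preds {L2,L3}: {L0,L1,L2} ∩ {L0,L1,L3} = {L0,L1}; idom=L1
  L6: preds {L2,L4,L5}: {L0,L1,L2} ∩ {L0,L1,L4} ∩ {L0,L1,L3,L5} = {L0,L1}; idom=L1

Frontier:
  L1←L0: walk · to L0
  L1←L5: walk L5→L3→L1 to L0
  L4←L2: walk L2 to L1
  L4←L3: walk L3 to L1
  L6←L2: walk L2 to L1
  L6←L4: walk L4 to L1
  L6←L5: walk L5→L3 to L1
  L0 → ∅
  L1 → {L1}
  L2 → {L4,L6}
  L3 → {L1,L4,L6}
  L4 → {L6}
  L5 → {L1,L6}
  L6 → ∅

φ for c: defs {L0,L2}
  DF⁺ = {L4,L6}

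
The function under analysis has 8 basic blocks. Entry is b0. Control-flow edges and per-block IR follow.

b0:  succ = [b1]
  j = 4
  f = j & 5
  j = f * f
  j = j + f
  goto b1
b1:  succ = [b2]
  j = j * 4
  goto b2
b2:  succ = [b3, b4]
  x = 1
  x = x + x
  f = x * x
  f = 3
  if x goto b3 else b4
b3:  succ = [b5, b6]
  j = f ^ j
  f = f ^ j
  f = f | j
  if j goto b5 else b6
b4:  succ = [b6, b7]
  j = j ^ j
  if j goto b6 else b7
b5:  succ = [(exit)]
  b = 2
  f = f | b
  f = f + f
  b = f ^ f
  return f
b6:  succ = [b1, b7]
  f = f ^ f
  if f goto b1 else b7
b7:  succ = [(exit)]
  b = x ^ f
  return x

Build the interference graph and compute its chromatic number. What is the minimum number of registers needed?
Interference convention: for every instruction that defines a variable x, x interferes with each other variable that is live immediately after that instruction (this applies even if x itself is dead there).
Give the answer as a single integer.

Per-block:
  b0: def={f,j} ue=∅
  b1: def={j} ue={j}
  b2: def={f,x} ue=∅
  b3: def={f,j} ue={f,j}
  b4: def={j} ue={j}
  b5: def={b,f} ue={f}
  b6: def={f} ue={f}
  b7: def={b} ue={f,x}

Liveness:
  b0: in=∅ out={j}
  b1: in={j} out={j}
  b2: in={j} out={f,j,x}
  b3: in={f,j,x} out={f,j,x}
  b4: in={f,j,x} out={f,j,x}
  b5: in={f} out=∅
  b6: in={f,j,x} out={f,j,x}
  b7: in={f,x} out=∅

Interfere edges:
  b — {f,x}
  f — {b,j,x}
  j — {f,x}
  x — {b,f,j}

Registers:
  {b,f,x} pairwise interfere (3-clique) ⇒ χ ≥ 3
  assign b→R2 f→R0 j→R2 x→R1 — no edge inside a register ⇒ χ ≤ 3
  χ = 3

Answer: 3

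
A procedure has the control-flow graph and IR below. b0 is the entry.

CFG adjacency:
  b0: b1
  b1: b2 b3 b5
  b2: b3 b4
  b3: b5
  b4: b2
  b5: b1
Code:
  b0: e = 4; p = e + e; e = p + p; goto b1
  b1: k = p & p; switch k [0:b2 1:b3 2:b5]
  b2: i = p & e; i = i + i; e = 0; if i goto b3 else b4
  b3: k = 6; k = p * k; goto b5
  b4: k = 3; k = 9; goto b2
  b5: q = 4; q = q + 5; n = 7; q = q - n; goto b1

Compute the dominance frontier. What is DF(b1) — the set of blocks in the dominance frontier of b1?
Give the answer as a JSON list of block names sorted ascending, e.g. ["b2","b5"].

Answer: ["b1"]

Analysis:
idom tree: b1←b0 b2←b1 b3←b1 b4←b2 b5←b1
Dom∩ at merges:
  b1: preds {b0,b5}: {b0} ∩ {b0,b1,b5} = {b0}; idom=b0
  b2: preds {b1,b4}: {b0,b1} ∩ {b0,b1,b2,b4} = {b0,b1}; idom=b1
  b3: preds {b1,b2}: {b0,b1} ∩ {b0,b1,b2} = {b0,b1}; idom=b1
  b5: preds {b1,b3}: {b0,b1} ∩ {b0,b1,b3} = {b0,b1}; idom=b1

Frontier:
  join b1 pred b0: · stop@b0
  join b1 pred b5: b5→b1 stop@b0
  join b2 pred b1: · stop@b1
  join b2 pred b4: b4→b2 stop@b1
  join b3 pred b1: · stop@b1
  join b3 pred b2: b2 stop@b1
  join b5 pred b1: · stop@b1
  join b5 pred b3: b3 stop@b1
  b0: DF=∅
  b1: DF={b1}
  b2: DF={b2,b3}
  b3: DF={b5}
  b4: DF={b2}
  b5: DF={b1}

DF(b1) = ["b1"]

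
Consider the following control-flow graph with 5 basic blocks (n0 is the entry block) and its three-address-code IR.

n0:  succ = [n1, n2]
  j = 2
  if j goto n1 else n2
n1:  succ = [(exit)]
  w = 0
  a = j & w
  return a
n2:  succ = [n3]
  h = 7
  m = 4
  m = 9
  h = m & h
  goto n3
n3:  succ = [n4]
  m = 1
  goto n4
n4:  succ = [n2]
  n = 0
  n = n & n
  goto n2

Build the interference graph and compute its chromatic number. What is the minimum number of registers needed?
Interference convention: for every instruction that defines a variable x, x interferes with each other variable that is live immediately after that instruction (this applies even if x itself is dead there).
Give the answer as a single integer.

Answer: 2

Derivation:
def/use:
  n0: def={j} ue=∅
  n1: def={a,w} ue={j}
  n2: def={h,m} ue=∅
  n3: def={m} ue=∅
  n4: def={n} ue=∅

Live sets:
  live n0: ∅→{j}
  live n1: {j}→∅
  live n2: ∅→∅
  live n3: ∅→∅
  live n4: ∅→∅

Interfere edges:
  a: ∅
  h: {m}
  j: {w}
  m: {h}
  n: ∅
  w: {j}

Chromatic number:
  {h,m} pairwise interfere (2-clique) ⇒ χ ≥ 2
  assign a→R0 h→R0 j→R0 m→R1 n→R0 w→R1 — no edge inside a register ⇒ χ ≤ 2
  χ = 2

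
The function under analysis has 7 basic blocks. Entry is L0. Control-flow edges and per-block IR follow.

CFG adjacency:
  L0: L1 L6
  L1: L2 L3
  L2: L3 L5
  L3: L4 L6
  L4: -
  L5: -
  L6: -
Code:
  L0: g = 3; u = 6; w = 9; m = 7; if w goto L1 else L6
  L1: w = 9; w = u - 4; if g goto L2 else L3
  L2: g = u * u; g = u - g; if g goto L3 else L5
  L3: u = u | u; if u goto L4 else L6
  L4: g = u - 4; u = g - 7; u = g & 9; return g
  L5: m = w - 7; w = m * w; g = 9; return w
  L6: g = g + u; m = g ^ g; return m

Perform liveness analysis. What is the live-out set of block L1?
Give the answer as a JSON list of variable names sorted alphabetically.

def/use:
  L0 def {g,m,u,w} use ∅
  L1 def {w} use {g,u}
  L2 def {g} use {u}
  L3 def {u} use {u}
  L4 def {g,u} use {u}
  L5 def {g,m,w} use {w}
  L6 def {g,m} use {g,u}

Liveness:
  live L0: ∅→{g,u}
  live L1: {g,u}→{g,u,w}
  live L2: {u,w}→{g,u,w}
  live L3: {g,u}→{g,u}
  live L4: {u}→∅
  live L5: {w}→∅
  live L6: {g,u}→∅

live-out(L1) = ["g", "u", "w"]

Answer: ["g", "u", "w"]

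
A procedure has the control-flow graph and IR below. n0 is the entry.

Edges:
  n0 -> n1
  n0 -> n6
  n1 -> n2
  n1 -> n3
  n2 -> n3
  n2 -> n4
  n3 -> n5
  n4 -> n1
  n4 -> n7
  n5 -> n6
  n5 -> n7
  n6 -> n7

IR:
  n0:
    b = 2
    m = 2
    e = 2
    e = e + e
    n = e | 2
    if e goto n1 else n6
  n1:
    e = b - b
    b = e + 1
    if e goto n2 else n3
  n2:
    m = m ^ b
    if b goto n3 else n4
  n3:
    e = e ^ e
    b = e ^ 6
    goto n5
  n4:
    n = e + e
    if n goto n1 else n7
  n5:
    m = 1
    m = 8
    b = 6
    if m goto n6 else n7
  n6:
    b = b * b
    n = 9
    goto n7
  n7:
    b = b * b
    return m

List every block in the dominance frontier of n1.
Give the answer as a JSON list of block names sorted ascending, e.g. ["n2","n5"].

Answer: ["n1", "n6", "n7"]

Analysis:
idom tree: n1←n0 n2←n1 n3←n1 n4←n2 n5←n3 n6←n0 n7←n0
Join-block Dom:
  n1: preds {n0,n4}: {n0} ∩ {n0,n1,n2,n4} = {n0}; idom=n0
  n3: preds {n1,n2}: {n0,n1} ∩ {n0,n1,n2} = {n0,n1}; idom=n1
  n6: preds {n0,n5}: {n0} ∩ {n0,n1,n3,n5} = {n0}; idom=n0
  n7: preds {n4,n5,n6}: {n0,n1,n2,n4} ∩ {n0,n1,n3,n5} ∩ {n0,n6} = {n0}; idom=n0

Frontier:
  join n1 pred n0: · stop@n0
  join n1 pred n4: n4→n2→n1 stop@n0
  join n3 pred n1: · stop@n1
  join n3 pred n2: n2 stop@n1
  join n6 pred n0: · stop@n0
  join n6 pred n5: n5→n3→n1 stop@n0
  join n7 pred n4: n4→n2→n1 stop@n0
  join n7 pred n5: n5→n3→n1 stop@n0
  join n7 pred n6: n6 stop@n0
  n0: DF=∅
  n1: DF={n1,n6,n7}
  n2: DF={n1,n3,n7}
  n3: DF={n6,n7}
  n4: DF={n1,n7}
  n5: DF={n6,n7}
  n6: DF={n7}
  n7: DF=∅

DF(n1) = ["n1", "n6", "n7"]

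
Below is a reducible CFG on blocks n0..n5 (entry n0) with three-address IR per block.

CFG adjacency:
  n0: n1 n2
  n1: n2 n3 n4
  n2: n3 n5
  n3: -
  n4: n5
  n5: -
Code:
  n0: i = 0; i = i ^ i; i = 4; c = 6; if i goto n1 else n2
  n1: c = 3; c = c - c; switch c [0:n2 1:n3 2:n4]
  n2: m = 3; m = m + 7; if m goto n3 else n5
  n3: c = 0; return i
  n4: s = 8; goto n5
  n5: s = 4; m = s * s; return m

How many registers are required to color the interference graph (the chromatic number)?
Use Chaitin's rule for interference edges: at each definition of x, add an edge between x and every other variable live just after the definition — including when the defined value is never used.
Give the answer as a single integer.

Answer: 2

Derivation:
def/use:
  n0: {c,i} / ∅
  n1: {c} / ∅
  n2: {m} / ∅
  n3: {c} / {i}
  n4: {s} / ∅
  n5: {m,s} / ∅

Live sets:
  n0 li=∅ lo={i}
  n1 li={i} lo={i}
  n2 li={i} lo={i}
  n3 li={i} lo=∅
  n4 li=∅ lo=∅
  n5 li=∅ lo=∅

Conflict graph:
  c↔{i}
  i↔{c,m}
  m↔{i}
  s↔∅

Colouring:
  clique {c,i} ⇒ need ≥ 2
  2-colouring: R0={i,s}  R1={c,m}
  χ = 2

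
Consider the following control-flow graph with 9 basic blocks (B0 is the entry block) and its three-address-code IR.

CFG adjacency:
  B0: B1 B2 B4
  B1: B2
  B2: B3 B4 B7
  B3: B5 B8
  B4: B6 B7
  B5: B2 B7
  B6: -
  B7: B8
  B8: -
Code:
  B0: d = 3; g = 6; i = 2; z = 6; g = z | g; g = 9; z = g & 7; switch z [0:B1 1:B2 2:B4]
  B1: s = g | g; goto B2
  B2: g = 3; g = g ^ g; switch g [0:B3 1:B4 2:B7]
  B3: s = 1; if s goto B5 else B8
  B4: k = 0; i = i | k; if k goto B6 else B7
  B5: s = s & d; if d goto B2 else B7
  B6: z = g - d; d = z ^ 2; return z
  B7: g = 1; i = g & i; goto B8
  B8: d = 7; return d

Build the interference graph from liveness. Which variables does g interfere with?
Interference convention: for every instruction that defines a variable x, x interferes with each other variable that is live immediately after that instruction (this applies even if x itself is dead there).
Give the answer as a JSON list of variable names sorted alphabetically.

Block summaries:
  B0 def {d,g,i,z} use ∅
  B1 def {s} use {g}
  B2 def {g} use ∅
  B3 def {s} use ∅
  B4 def {i,k} use {i}
  B5 def {s} use {d,s}
  B6 def {d,z} use {d,g}
  B7 def {g,i} use {i}
  B8 def {d} use ∅

Backward fixpoint:
  live B0: ∅→{d,g,i}
  live B1: {d,g,i}→{d,i}
  live B2: {d,i}→{d,g,i}
  live B3: {d,i}→{d,i,s}
  live B4: {d,g,i}→{d,g,i}
  live B5: {d,i,s}→{d,i}
  live B6: {d,g}→∅
  live B7: {i}→∅
  live B8: ∅→∅

Interference:
  d: {g,i,k,s,z}
  g: {d,i,k,z}
  i: {d,g,k,s,z}
  k: {d,g,i}
  s: {d,i}
  z: {d,g,i}

N(g) = ["d", "i", "k", "z"]

Answer: ["d", "i", "k", "z"]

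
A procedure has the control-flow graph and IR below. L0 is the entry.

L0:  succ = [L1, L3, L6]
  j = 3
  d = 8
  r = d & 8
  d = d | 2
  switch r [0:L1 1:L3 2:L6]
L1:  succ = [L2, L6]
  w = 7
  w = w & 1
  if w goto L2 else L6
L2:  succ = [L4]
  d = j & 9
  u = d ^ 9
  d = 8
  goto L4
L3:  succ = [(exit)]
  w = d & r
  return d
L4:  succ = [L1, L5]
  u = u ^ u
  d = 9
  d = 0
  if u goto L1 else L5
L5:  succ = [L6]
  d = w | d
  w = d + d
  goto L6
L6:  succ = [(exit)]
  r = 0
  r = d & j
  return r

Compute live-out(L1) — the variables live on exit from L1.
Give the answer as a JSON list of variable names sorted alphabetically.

Per-block:
  L0: def={d,j,r} ue=∅
  L1: def={w} ue=∅
  L2: def={d,u} ue={j}
  L3: def={w} ue={d,r}
  L4: def={d,u} ue={u}
  L5: def={d,w} ue={d,w}
  L6: def={r} ue={d,j}

Liveness:
  live L0: ∅→{d,j,r}
  live L1: {d,j}→{d,j,w}
  live L2: {j,w}→{j,u,w}
  live L3: {d,r}→∅
  live L4: {j,u,w}→{d,j,w}
  live L5: {d,j,w}→{d,j}
  live L6: {d,j}→∅

live-out(L1) = ["d", "j", "w"]

Answer: ["d", "j", "w"]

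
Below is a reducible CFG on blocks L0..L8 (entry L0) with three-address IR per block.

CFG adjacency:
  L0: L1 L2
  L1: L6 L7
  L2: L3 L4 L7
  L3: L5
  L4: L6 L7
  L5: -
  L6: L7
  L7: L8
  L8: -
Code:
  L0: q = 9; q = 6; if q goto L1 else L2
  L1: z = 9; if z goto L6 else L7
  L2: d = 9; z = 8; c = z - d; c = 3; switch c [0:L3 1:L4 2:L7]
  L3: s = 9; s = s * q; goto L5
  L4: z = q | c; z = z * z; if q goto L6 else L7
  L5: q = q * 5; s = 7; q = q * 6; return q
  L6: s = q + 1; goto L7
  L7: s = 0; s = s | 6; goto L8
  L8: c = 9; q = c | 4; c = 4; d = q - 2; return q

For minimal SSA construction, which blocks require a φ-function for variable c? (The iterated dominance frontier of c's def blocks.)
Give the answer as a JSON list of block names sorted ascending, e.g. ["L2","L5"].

idom tree: L1←L0 L2←L0 L3←L2 L4←L2 L5←L3 L6←L0 L7←L0 L8←L7
Join-block Dom:
  L6: preds {L1,L4}: {L0,L1} ∩ {L0,L2,L4} = {L0}; idom=L0
  L7: preds {L1,L2,L4,L6}: {L0,L1} ∩ {L0,L2} ∩ {L0,L2,L4} ∩ {L0,L6} = {L0}; idom=L0

Frontier:
  L6←L1: walk L1 to L0
  L6←L4: walk L4→L2 to L0
  L7←L1: walk L1 to L0
  L7←L2: walk L2 to L0
  L7←L4: walk L4→L2 to L0
  L7←L6: walk L6 to L0
  L0: DF=∅
  L1: DF={L6,L7}
  L2: DF={L6,L7}
  L3: DF=∅
  L4: DF={L6,L7}
  L5: DF=∅
  L6: DF={L7}
  L7: DF=∅
  L8: DF=∅

φ for c: defs {L2,L8}
  DF⁺ = {L6,L7}

Answer: ["L6", "L7"]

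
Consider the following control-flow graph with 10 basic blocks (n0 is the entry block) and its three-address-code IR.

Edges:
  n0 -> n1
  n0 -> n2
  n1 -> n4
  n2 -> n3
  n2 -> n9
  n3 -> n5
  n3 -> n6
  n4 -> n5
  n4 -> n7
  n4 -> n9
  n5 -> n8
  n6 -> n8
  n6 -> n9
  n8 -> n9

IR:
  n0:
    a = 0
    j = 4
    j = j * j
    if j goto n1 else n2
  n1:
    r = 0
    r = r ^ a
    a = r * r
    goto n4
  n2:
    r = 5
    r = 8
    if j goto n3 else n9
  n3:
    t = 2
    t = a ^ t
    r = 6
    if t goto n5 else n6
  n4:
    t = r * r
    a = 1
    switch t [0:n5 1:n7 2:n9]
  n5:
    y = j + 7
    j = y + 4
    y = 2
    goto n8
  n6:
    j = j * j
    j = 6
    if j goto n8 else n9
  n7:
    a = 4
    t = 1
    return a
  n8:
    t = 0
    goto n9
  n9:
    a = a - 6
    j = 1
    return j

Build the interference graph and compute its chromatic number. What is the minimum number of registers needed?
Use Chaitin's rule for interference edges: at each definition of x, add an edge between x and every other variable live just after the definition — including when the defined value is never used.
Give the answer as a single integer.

Block summaries:
  n0: {a,j} / ∅
  n1: {a,r} / {a}
  n2: {r} / {j}
  n3: {r,t} / {a}
  n4: {a,t} / {r}
  n5: {j,y} / {j}
  n6: {j} / {j}
  n7: {a,t} / ∅
  n8: {t} / ∅
  n9: {a,j} / {a}

Live sets:
  n0: in=∅ out={a,j}
  n1: in={a,j} out={j,r}
  n2: in={a,j} out={a,j}
  n3: in={a,j} out={a,j}
  n4: in={j,r} out={a,j}
  n5: in={a,j} out={a}
  n6: in={a,j} out={a}
  n7: in=∅ out=∅
  n8: in={a} out={a}
  n9: in={a} out=∅

Conflict graph:
  a — {j,r,t,y}
  j — {a,r,t}
  r — {a,j,t}
  t — {a,j,r}
  y — {a}

Registers:
  clique {a,j,r,t} ⇒ need ≥ 4
  assign a→r0 j→r1 r→r2 t→r3 y→r1 — no edge inside a register ⇒ χ ≤ 4
  χ = 4

Answer: 4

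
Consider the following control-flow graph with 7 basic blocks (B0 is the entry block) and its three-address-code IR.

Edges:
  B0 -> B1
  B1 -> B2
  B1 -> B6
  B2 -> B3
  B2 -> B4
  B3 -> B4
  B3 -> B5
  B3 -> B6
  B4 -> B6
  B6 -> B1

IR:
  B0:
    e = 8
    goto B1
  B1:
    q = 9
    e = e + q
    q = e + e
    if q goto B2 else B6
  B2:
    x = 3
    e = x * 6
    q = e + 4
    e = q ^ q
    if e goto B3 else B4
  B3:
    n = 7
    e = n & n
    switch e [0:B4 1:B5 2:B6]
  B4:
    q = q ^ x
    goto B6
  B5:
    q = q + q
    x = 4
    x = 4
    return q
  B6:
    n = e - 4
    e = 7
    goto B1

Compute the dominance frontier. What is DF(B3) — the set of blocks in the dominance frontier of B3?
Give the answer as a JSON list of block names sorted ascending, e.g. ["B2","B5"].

Answer: ["B4", "B6"]

Analysis:
idom tree: B1←B0 B2←B1 B3←B2 B4←B2 B5←B3 B6←B1
Dom at joins:
  B1: preds {B0,B6}: {B0} ∩ {B0,B1,B6} = {B0}; idom=B0
  B4: preds {B2,B3}: {B0,B1,B2} ∩ {B0,B1,B2,B3} = {B0,B1,B2}; idom=B2
  B6: preds {B1,B3,B4}: {B0,B1} ∩ {B0,B1,B2,B3} ∩ {B0,B1,B2,B4} = {B0,B1}; idom=B1

DF derivation:
  join B1 pred B0: · stop@B0
  join B1 pred B6: B6→B1 stop@B0
  join B4 pred B2: · stop@B2
  join B4 pred B3: B3 stop@B2
  join B6 pred B1: · stop@B1
  join B6 pred B3: B3→B2 stop@B1
  join B6 pred B4: B4→B2 stop@B1
  B0 → ∅
  B1 → {B1}
  B2 → {B6}
  B3 → {B4,B6}
  B4 → {B6}
  B5 → ∅
  B6 → {B1}

DF(B3) = ["B4", "B6"]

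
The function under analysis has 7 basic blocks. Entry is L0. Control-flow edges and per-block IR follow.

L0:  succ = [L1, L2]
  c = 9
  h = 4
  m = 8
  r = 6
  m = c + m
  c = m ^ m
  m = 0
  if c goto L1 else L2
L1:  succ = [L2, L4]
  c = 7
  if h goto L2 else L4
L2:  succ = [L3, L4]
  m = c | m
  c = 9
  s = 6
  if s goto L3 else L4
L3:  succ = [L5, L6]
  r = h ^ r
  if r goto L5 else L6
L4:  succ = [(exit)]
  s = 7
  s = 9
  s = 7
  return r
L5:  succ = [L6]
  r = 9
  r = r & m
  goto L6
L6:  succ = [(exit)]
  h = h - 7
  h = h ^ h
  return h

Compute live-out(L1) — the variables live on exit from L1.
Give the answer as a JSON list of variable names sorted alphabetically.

Answer: ["c", "h", "m", "r"]

Derivation:
def/use:
  L0: {c,h,m,r} / ∅
  L1: {c} / {h}
  L2: {c,m,s} / {c,m}
  L3: {r} / {h,r}
  L4: {s} / {r}
  L5: {r} / {m}
  L6: {h} / {h}

Liveness:
  L0 li=∅ lo={c,h,m,r}
  L1 li={h,m,r} lo={c,h,m,r}
  L2 li={c,h,m,r} lo={h,m,r}
  L3 li={h,m,r} lo={h,m}
  L4 li={r} lo=∅
  L5 li={h,m} lo={h}
  L6 li={h} lo=∅

live-out(L1) = ["c", "h", "m", "r"]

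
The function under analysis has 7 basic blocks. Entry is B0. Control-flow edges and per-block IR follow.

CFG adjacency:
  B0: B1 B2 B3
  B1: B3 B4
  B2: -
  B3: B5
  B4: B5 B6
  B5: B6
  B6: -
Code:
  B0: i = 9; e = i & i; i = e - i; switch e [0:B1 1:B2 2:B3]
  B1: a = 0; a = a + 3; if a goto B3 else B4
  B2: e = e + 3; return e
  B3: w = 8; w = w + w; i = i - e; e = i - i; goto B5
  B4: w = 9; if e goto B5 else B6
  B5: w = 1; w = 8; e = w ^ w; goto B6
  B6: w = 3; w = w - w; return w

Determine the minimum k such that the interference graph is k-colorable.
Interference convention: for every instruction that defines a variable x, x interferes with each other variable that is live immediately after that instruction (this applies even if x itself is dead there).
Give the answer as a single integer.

Per-block:
  B0: {e,i} / ∅
  B1: {a} / ∅
  B2: {e} / {e}
  B3: {e,i,w} / {e,i}
  B4: {w} / {e}
  B5: {e,w} / ∅
  B6: {w} / ∅

Backward fixpoint:
  live B0: ∅→{e,i}
  live B1: {e,i}→{e,i}
  live B2: {e}→∅
  live B3: {e,i}→∅
  live B4: {e}→∅
  live B5: ∅→∅
  live B6: ∅→∅

Interference:
  a↔{e,i}
  e↔{a,i,w}
  i↔{a,e,w}
  w↔{e,i}

Chromatic number:
  clique {a,e,i} ⇒ need ≥ 3
  assign a→r2 e→r0 i→r1 w→r2 — no edge inside a register ⇒ χ ≤ 3
  χ = 3

Answer: 3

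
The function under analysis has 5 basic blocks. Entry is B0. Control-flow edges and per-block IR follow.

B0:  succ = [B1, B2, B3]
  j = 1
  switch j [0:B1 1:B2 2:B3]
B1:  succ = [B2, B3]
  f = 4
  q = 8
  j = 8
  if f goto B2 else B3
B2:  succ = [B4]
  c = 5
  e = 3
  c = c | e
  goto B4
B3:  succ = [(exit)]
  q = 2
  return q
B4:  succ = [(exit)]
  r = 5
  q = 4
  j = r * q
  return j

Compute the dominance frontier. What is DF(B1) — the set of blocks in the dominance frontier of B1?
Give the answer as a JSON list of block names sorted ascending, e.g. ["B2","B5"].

idom tree: B1←B0 B2←B0 B3←B0 B4←B2
Dom at joins:
  B2: preds {B0,B1}: {B0} ∩ {B0,B1} = {B0}; idom=B0
  B3: preds {B0,B1}: {B0} ∩ {B0,B1} = {B0}; idom=B0

DF walk-up:
  B2←B0: walk · to B0
  B2←B1: walk B1 to B0
  B3←B0: walk · to B0
  B3←B1: walk B1 to B0
  DF(B0)=∅
  DF(B1)={B2,B3}
  DF(B2)=∅
  DF(B3)=∅
  DF(B4)=∅

DF(B1) = ["B2", "B3"]

Answer: ["B2", "B3"]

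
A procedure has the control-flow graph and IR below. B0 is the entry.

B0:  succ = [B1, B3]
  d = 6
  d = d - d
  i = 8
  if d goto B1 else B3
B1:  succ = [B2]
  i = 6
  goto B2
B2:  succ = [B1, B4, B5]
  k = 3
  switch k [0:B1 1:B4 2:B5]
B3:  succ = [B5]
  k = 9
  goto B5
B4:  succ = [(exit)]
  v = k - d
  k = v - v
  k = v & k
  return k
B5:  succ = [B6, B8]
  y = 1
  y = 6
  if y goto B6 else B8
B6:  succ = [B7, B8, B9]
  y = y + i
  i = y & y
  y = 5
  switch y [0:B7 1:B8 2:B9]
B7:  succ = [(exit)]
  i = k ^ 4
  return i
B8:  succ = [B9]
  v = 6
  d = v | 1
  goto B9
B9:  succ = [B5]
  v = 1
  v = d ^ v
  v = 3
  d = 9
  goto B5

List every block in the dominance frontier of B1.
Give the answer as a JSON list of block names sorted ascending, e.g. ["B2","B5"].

idom tree: B1←B0 B2←B1 B3←B0 B4←B2 B5←B0 B6←B5 B7←B6 B8←B5 B9←B5
Join-block Dom:
  B1: preds {B0,B2}: {B0} ∩ {B0,B1,B2} = {B0}; idom=B0
  B5: preds {B2,B3,B9}: {B0,B1,B2} ∩ {B0,B3} ∩ {B0,B5,B9} = {B0}; idom=B0
  B8: preds {B5,B6}: {B0,B5} ∩ {B0,B5,B6} = {B0,B5}; idom=B5
  B9: preds {B6,B8}: {B0,B5,B6} ∩ {B0,B5,B8} = {B0,B5}; idom=B5

Frontier:
  join B1 pred B0: · stop@B0
  join B1 pred B2: B2→B1 stop@B0
  join B5 pred B2: B2→B1 stop@B0
  join B5 pred B3: B3 stop@B0
  join B5 pred B9: B9→B5 stop@B0
  join B8 pred B5: · stop@B5
  join B8 pred B6: B6 stop@B5
  join B9 pred B6: B6 stop@B5
  join B9 pred B8: B8 stop@B5
  B0: DF=∅
  B1: DF={B1,B5}
  B2: DF={B1,B5}
  B3: DF={B5}
  B4: DF=∅
  B5: DF={B5}
  B6: DF={B8,B9}
  B7: DF=∅
  B8: DF={B9}
  B9: DF={B5}

DF(B1) = ["B1", "B5"]

Answer: ["B1", "B5"]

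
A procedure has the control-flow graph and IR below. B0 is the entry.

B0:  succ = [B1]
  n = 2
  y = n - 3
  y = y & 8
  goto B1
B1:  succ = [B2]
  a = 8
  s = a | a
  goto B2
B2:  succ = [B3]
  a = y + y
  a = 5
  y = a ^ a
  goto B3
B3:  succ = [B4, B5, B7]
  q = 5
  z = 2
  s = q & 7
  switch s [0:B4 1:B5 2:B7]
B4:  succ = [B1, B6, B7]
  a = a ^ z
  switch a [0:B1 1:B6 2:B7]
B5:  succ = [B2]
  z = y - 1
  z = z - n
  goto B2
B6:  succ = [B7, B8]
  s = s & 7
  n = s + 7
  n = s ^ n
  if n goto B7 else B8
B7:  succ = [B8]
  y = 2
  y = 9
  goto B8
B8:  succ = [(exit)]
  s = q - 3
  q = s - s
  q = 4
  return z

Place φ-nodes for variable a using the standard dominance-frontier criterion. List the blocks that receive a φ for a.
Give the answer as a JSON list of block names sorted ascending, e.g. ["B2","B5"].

Answer: ["B1", "B2", "B7", "B8"]

Analysis:
idom tree: B1←B0 B2←B1 B3←B2 B4←B3 B5←B3 B6←B4 B7←B3 B8←B3
Dom∩ at merges:
  B1: preds {B0,B4}: {B0} ∩ {B0,B1,B2,B3,B4} = {B0}; idom=B0
  B2: preds {B1,B5}: {B0,B1} ∩ {B0,B1,B2,B3,B5} = {B0,B1}; idom=B1
  B7: preds {B3,B4,B6}: {B0,B1,B2,B3} ∩ {B0,B1,B2,B3,B4} ∩ {B0,B1,B2,B3,B4,B6} = {B0,B1,B2,B3}; idom=B3
  B8: preds {B6,B7}: {B0,B1,B2,B3,B4,B6} ∩ {B0,B1,B2,B3,B7} = {B0,B1,B2,B3}; idom=B3

DF walk-up:
  join B1 pred B0: · stop@B0
  join B1 pred B4: B4→B3→B2→B1 stop@B0
  join B2 pred B1: · stop@B1
  join B2 pred B5: B5→B3→B2 stop@B1
  join B7 pred B3: · stop@B3
  join B7 pred B4: B4 stop@B3
  join B7 pred B6: B6→B4 stop@B3
  join B8 pred B6: B6→B4 stop@B3
  join B8 pred B7: B7 stop@B3
  B0: DF=∅
  B1: DF={B1}
  B2: DF={B1,B2}
  B3: DF={B1,B2}
  B4: DF={B1,B7,B8}
  B5: DF={B2}
  B6: DF={B7,B8}
  B7: DF={B8}
  B8: DF=∅

φ for a: defs {B1,B2,B4}
  DF⁺ = {B1,B2,B7,B8}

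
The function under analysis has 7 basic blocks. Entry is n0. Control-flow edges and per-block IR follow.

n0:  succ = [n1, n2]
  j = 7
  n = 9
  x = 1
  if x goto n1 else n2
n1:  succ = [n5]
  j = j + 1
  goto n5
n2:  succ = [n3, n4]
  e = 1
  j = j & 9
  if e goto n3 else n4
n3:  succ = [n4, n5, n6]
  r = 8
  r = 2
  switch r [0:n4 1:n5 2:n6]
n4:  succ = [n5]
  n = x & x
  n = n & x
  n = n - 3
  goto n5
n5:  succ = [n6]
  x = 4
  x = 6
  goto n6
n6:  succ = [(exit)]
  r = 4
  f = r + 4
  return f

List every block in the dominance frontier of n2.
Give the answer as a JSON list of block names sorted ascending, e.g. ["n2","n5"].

idom tree: n1←n0 n2←n0 n3←n2 n4←n2 n5←n0 n6←n0
Dom∩ at merges:
  n4: preds {n2,n3}: {n0,n2} ∩ {n0,n2,n3} = {n0,n2}; idom=n2
  n5: preds {n1,n3,n4}: {n0,n1} ∩ {n0,n2,n3} ∩ {n0,n2,n4} = {n0}; idom=n0
  n6: preds {n3,n5}: {n0,n2,n3} ∩ {n0,n5} = {n0}; idom=n0

DF derivation:
  n4←n2: walk · to n2
  n4←n3: walk n3 to n2
  n5←n1: walk n1 to n0
  n5←n3: walk n3→n2 to n0
  n5←n4: walk n4→n2 to n0
  n6←n3: walk n3→n2 to n0
  n6←n5: walk n5 to n0
  DF(n0)=∅
  DF(n1)={n5}
  DF(n2)={n5,n6}
  DF(n3)={n4,n5,n6}
  DF(n4)={n5}
  DF(n5)={n6}
  DF(n6)=∅

DF(n2) = ["n5", "n6"]

Answer: ["n5", "n6"]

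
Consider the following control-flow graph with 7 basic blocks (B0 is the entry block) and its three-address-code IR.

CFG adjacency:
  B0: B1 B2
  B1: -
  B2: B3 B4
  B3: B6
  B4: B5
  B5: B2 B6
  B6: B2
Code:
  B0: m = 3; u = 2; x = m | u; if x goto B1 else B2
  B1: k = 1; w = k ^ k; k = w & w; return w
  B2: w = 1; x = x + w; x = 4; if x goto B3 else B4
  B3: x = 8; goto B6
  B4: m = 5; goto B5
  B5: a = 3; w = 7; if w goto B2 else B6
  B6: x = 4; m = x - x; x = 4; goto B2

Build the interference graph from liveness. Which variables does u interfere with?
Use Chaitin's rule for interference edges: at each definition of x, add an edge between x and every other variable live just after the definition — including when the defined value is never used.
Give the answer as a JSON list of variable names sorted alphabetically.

Per-block:
  B0: def={m,u,x} ue=∅
  B1: def={k,w} ue=∅
  B2: def={w,x} ue={x}
  B3: def={x} ue=∅
  B4: def={m} ue=∅
  B5: def={a,w} ue=∅
  B6: def={m,x} ue=∅

Live sets:
  B0 li=∅ lo={x}
  B1 li=∅ lo=∅
  B2 li={x} lo={x}
  B3 li=∅ lo=∅
  B4 li={x} lo={x}
  B5 li={x} lo={x}
  B6 li=∅ lo={x}

Interfere edges:
  a↔{x}
  k↔{w}
  m↔{u,x}
  u↔{m}
  w↔{k,x}
  x↔{a,m,w}

N(u) = ["m"]

Answer: ["m"]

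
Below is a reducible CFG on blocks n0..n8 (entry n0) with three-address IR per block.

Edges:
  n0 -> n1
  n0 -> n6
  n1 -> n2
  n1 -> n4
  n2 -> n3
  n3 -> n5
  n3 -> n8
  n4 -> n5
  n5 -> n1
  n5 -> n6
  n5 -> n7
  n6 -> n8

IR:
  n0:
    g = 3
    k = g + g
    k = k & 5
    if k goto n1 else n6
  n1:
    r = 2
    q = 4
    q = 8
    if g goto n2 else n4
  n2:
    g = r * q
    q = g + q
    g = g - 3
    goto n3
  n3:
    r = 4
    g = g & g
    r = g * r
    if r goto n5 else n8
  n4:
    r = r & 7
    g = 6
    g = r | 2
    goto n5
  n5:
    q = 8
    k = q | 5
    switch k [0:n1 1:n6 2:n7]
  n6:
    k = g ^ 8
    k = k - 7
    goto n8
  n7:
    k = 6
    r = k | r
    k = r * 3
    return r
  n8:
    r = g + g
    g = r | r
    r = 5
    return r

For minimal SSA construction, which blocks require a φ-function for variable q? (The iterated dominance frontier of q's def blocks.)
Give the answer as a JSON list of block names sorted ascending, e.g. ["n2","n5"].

idom tree: n1←n0 n2←n1 n3←n2 n4←n1 n5←n1 n6←n0 n7←n5 n8←n0
Join-block Dom:
  n1: preds {n0,n5}: {n0} ∩ {n0,n1,n5} = {n0}; idom=n0
  n5: preds {n3,n4}: {n0,n1,n2,n3} ∩ {n0,n1,n4} = {n0,n1}; idom=n1
  n6: preds {n0,n5}: {n0} ∩ {n0,n1,n5} = {n0}; idom=n0
  n8: preds {n3,n6}: {n0,n1,n2,n3} ∩ {n0,n6} = {n0}; idom=n0

DF walk-up:
  n1←n0: walk · to n0
  n1←n5: walk n5→n1 to n0
  n5←n3: walk n3→n2 to n1
  n5←n4: walk n4 to n1
  n6←n0: walk · to n0
  n6←n5: walk n5→n1 to n0
  n8←n3: walk n3→n2→n1 to n0
  n8←n6: walk n6 to n0
  DF(n0)=∅
  DF(n1)={n1,n6,n8}
  DF(n2)={n5,n8}
  DF(n3)={n5,n8}
  DF(n4)={n5}
  DF(n5)={n1,n6}
  DF(n6)={n8}
  DF(n7)=∅
  DF(n8)=∅

φ for q: defs {n1,n2,n5}
  DF⁺ = {n1,n5,n6,n8}

Answer: ["n1", "n5", "n6", "n8"]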